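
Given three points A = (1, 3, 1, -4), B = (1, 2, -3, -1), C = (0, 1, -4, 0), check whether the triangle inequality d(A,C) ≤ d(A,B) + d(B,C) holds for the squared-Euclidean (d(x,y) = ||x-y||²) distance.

d(A,B) = 0² + 1² + 4² + 3² = 26, d(B,C) = 1² + 1² + 1² + 1² = 4, d(A,C) = 1² + 2² + 5² + 4² = 46.
d(A,C) = 46 > 26 + 4 = 30. Triangle inequality is VIOLATED. (Squared-Euclidean is not a metric — this is a counterexample.)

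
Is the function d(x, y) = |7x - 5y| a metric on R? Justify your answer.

No. d fails symmetry: d(6, 4) = |7·6 - 5·4| = |22| = 22, but d(4, 6) = |7·4 - 5·6| = |-2| = 2. Since 22 ≠ 2, d(x,y) ≠ d(y,x) in general.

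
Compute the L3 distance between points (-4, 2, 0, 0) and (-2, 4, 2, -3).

(Σ|x_i - y_i|^3)^(1/3) = (|-4 - (-2)|^3 + |2 - 4|^3 + |0 - 2|^3 + |0 - (-3)|^3)^(1/3)
= (2^3 + 2^3 + 2^3 + 3^3)^(1/3) = (8 + 8 + 8 + 27)^(1/3) = (51)^(1/3) ≈ 3.7084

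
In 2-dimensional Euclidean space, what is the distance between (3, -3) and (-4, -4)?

√(Σ(x_i - y_i)²) = √((3 - (-4))² + (-3 - (-4))²)
= √(7² + 1²) = √(49 + 1) = √50 ≈ 7.0711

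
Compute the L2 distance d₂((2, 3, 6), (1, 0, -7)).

√(Σ(x_i - y_i)²) = √((2 - 1)² + (3 - 0)² + (6 - (-7))²)
= √(1² + 3² + 13²) = √(1 + 9 + 169) = √179 ≈ 13.3791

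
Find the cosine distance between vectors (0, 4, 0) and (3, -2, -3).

With u = (0, 4, 0), v = (3, -2, -3):
u·v = 0·3 + 4·(-2) + 0·(-3) = 0 + (-8) + 0 = -8.
|u| = √(0² + 4² + 0²) = √16, |v| = √(3² + (-2)² + (-3)²) = √22, so |u||v| = √(16·22) = √352.
cos θ = (u·v)/(|u||v|) = -8/√352 ≈ -0.4264
Cosine distance = 1 - cos θ ≈ 1 - (-0.4264) = 1.4264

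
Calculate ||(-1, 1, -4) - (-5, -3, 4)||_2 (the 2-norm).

(Σ|x_i - y_i|^2)^(1/2) = (|-1 - (-5)|^2 + |1 - (-3)|^2 + |-4 - 4|^2)^(1/2)
= (4^2 + 4^2 + 8^2)^(1/2) = (16 + 16 + 64)^(1/2) = (96)^(1/2) ≈ 9.798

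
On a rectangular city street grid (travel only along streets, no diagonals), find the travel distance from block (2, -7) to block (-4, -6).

Σ|x_i - y_i| = |2 - (-4)| + |-7 - (-6)| = 6 + 1 = 7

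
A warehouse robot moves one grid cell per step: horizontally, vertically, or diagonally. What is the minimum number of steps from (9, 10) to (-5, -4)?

max(|x_i - y_i|) = max(|9 - (-5)|, |10 - (-4)|) = max(14, 14) = 14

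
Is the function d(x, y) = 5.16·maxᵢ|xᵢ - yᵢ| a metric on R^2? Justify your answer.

Yes. The L∞ (Chebyshev) norm induces a metric on R^2, and multiplying a metric by a positive constant 5.16 > 0 preserves all four axioms: non-negativity (5.16·||x-y|| ≥ 0), identity (5.16·||x-y|| = 0 ⟺ ||x-y|| = 0 ⟺ x = y), symmetry (||x-y|| = ||y-x||), and the triangle inequality (5.16·||x-z|| ≤ 5.16·||x-y|| + 5.16·||y-z||). So d is a metric.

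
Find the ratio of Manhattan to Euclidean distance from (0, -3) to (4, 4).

L1 = |0 - 4| + |-3 - 4| = 4 + 7 = 11
L2 = √(4² + 7²) = √65 ≈ 8.0623
L1 ≥ L2 always (equality iff movement is along one axis); L1 > L2 here.
Ratio L1/L2 = 11/√65 ≈ 1.3644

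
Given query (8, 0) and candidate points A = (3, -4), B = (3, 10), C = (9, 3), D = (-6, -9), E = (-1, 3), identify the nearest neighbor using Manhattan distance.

Distances: d(A) = 9, d(B) = 15, d(C) = 4, d(D) = 23, d(E) = 12. Nearest: C = (9, 3) with distance 4.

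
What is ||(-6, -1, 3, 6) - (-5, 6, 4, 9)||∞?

max(|x_i - y_i|) = max(|-6 - (-5)|, |-1 - 6|, |3 - 4|, |6 - 9|) = max(1, 7, 1, 3) = 7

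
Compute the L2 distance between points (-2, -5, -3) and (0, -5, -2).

(Σ|x_i - y_i|^2)^(1/2) = (|-2 - 0|^2 + |-5 - (-5)|^2 + |-3 - (-2)|^2)^(1/2)
= (2^2 + 0^2 + 1^2)^(1/2) = (4 + 0 + 1)^(1/2) = (5)^(1/2) ≈ 2.2361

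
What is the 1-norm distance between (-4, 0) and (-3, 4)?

Σ|x_i - y_i| = |-4 - (-3)| + |0 - 4| = 1 + 4 = 5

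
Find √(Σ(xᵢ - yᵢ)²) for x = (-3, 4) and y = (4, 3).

√(Σ(x_i - y_i)²) = √((-3 - 4)² + (4 - 3)²)
= √((-7)² + 1²) = √(49 + 1) = √50 ≈ 7.0711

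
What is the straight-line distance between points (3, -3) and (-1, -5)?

√(Σ(x_i - y_i)²) = √((3 - (-1))² + (-3 - (-5))²)
= √(4² + 2²) = √(16 + 4) = √20 ≈ 4.4721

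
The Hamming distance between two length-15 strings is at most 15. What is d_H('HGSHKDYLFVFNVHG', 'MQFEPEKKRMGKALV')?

Differing positions: 1, 2, 3, 4, 5, 6, 7, 8, 9, 10, 11, 12, 13, 14, 15. Hamming distance = 15. The maximum possible Hamming distance for length-15 strings is 15, so d_H/15 = 15/15 = 1.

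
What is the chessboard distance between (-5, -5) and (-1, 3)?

max(|x_i - y_i|) = max(|-5 - (-1)|, |-5 - 3|) = max(4, 8) = 8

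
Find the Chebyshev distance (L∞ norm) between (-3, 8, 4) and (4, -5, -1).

max(|x_i - y_i|) = max(|-3 - 4|, |8 - (-5)|, |4 - (-1)|) = max(7, 13, 5) = 13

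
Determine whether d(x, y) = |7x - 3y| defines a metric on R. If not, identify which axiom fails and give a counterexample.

No. d fails symmetry: d(4, 7) = |7·4 - 3·7| = |7| = 7, but d(7, 4) = |7·7 - 3·4| = |37| = 37. Since 7 ≠ 37, d(x,y) ≠ d(y,x) in general.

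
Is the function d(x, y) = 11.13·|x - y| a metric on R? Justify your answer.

Yes. Since |x - y| is a metric on R and 11.13 > 0, the positive scalar multiple 11.13·|x - y| is also a metric: scaling by a positive constant preserves non-negativity, identity (d=0 ⟺ |x-y|=0 ⟺ x=y), symmetry, and the triangle inequality.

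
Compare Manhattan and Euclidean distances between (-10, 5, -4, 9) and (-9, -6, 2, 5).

L1 = |-10 - (-9)| + |5 - (-6)| + |-4 - 2| + |9 - 5| = 1 + 11 + 6 + 4 = 22
L2 = √(1² + 11² + 6² + 4²) = √174 ≈ 13.1909
L1 ≥ L2 always (equality iff movement is along one axis); L1 > L2 here.
Ratio L1/L2 = 22/√174 ≈ 1.6678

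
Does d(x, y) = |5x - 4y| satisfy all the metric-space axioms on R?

No. d fails symmetry: d(8, 2) = |5·8 - 4·2| = |32| = 32, but d(2, 8) = |5·2 - 4·8| = |-22| = 22. Since 32 ≠ 22, d(x,y) ≠ d(y,x) in general.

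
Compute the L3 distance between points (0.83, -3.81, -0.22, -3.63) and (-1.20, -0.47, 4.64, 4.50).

(Σ|x_i - y_i|^3)^(1/3) = (|0.83 - (-1.2)|^3 + |-3.81 - (-0.47)|^3 + |-0.22 - 4.64|^3 + |-3.63 - 4.5|^3)^(1/3)
= (2.03^3 + 3.34^3 + 4.86^3 + 8.13^3)^(1/3) ≈ (8.3654 + 37.2597 + 114.7913 + 537.3678)^(1/3) = (697.7842)^(1/3) ≈ 8.8697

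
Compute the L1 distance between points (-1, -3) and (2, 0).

Σ|x_i - y_i| = |-1 - 2| + |-3 - 0| = 3 + 3 = 6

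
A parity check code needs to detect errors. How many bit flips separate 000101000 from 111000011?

Differing positions: 1, 2, 3, 4, 6, 8, 9. Hamming distance = 7.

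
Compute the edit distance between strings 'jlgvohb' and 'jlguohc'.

Let D[i][j] be the edit distance between the first i characters of 'jlgvohb' and the first j characters of 'jlguohc', with D[i][0] = i, D[0][j] = j, and D[i][j] = D[i-1][j-1] if the characters match, else 1 + min(D[i-1][j], D[i][j-1], D[i-1][j-1]). Filling the table (rows: prefixes of 'jlgvohb', columns: prefixes of 'jlguohc'):
     ε  j  l  g  u  o  h  c
  ε  0  1  2  3  4  5  6  7
  j  1  0  1  2  3  4  5  6
  l  2  1  0  1  2  3  4  5
  g  3  2  1  0  1  2  3  4
  v  4  3  2  1  1  2  3  4
  o  5  4  3  2  2  1  2  3
  h  6  5  4  3  3  2  1  2
  b  7  6  5  4  4  3  2  2
The bottom-right entry gives D[7][7] = 2, so no sequence of fewer than 2 edits works. Backtracking through the table gives one optimal edit sequence (2 edits):
  jlgvohb → jlguohb (sub v→u @4)
  jlguohb → jlguohc (sub b→c @7)
Edit distance = 2.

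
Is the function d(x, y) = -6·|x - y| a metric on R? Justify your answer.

No. With c = -6 < 0, d fails non-negativity: d(2, 7) = -6·|2 - 7| = -6·5 = -30 < 0.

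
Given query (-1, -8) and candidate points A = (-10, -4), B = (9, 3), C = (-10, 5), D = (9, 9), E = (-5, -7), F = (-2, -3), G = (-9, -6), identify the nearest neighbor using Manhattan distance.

Distances: d(A) = 13, d(B) = 21, d(C) = 22, d(D) = 27, d(E) = 5, d(F) = 6, d(G) = 10. Nearest: E = (-5, -7) with distance 5.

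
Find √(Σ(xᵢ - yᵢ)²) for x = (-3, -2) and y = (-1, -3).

√(Σ(x_i - y_i)²) = √((-3 - (-1))² + (-2 - (-3))²)
= √((-2)² + 1²) = √(4 + 1) = √5 ≈ 2.2361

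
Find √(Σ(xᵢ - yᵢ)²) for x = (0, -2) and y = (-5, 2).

√(Σ(x_i - y_i)²) = √((0 - (-5))² + (-2 - 2)²)
= √(5² + (-4)²) = √(25 + 16) = √41 ≈ 6.4031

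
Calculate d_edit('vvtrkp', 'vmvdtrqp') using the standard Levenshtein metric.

Let D[i][j] be the edit distance between the first i characters of 'vvtrkp' and the first j characters of 'vmvdtrqp', with D[i][0] = i, D[0][j] = j, and D[i][j] = D[i-1][j-1] if the characters match, else 1 + min(D[i-1][j], D[i][j-1], D[i-1][j-1]). Filling the table (rows: prefixes of 'vvtrkp', columns: prefixes of 'vmvdtrqp'):
     ε  v  m  v  d  t  r  q  p
  ε  0  1  2  3  4  5  6  7  8
  v  1  0  1  2  3  4  5  6  7
  v  2  1  1  1  2  3  4  5  6
  t  3  2  2  2  2  2  3  4  5
  r  4  3  3  3  3  3  2  3  4
  k  5  4  4  4  4  4  3  3  4
  p  6  5  5  5  5  5  4  4  3
The bottom-right entry gives D[6][8] = 3, so no sequence of fewer than 3 edits works. Backtracking through the table gives one optimal edit sequence (3 edits):
  vvtrkp → vmvtrkp (ins m @2)
  vmvtrkp → vmvdtrkp (ins d @4)
  vmvdtrkp → vmvdtrqp (sub k→q @7)
Edit distance = 3.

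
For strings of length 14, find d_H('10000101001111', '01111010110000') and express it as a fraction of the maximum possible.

Differing positions: 1, 2, 3, 4, 5, 6, 7, 8, 9, 10, 11, 12, 13, 14. Hamming distance = 14. The maximum possible Hamming distance for length-14 strings is 14, so d_H/14 = 14/14 = 1.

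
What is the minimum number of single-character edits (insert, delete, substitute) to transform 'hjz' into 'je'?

Let D[i][j] be the edit distance between the first i characters of 'hjz' and the first j characters of 'je', with D[i][0] = i, D[0][j] = j, and D[i][j] = D[i-1][j-1] if the characters match, else 1 + min(D[i-1][j], D[i][j-1], D[i-1][j-1]). Filling the table (rows: prefixes of 'hjz', columns: prefixes of 'je'):
     ε  j  e
  ε  0  1  2
  h  1  1  2
  j  2  1  2
  z  3  2  2
The bottom-right entry gives D[3][2] = 2, so no sequence of fewer than 2 edits works. Backtracking through the table gives one optimal edit sequence (2 edits):
  hjz → jz (del h @1)
  jz → je (sub z→e @2)
Edit distance = 2.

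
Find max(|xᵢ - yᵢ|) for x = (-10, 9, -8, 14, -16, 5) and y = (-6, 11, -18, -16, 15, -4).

max(|x_i - y_i|) = max(|-10 - (-6)|, |9 - 11|, |-8 - (-18)|, |14 - (-16)|, |-16 - 15|, |5 - (-4)|) = max(4, 2, 10, 30, 31, 9) = 31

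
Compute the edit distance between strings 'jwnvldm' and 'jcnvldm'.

Let D[i][j] be the edit distance between the first i characters of 'jwnvldm' and the first j characters of 'jcnvldm', with D[i][0] = i, D[0][j] = j, and D[i][j] = D[i-1][j-1] if the characters match, else 1 + min(D[i-1][j], D[i][j-1], D[i-1][j-1]). Filling the table (rows: prefixes of 'jwnvldm', columns: prefixes of 'jcnvldm'):
     ε  j  c  n  v  l  d  m
  ε  0  1  2  3  4  5  6  7
  j  1  0  1  2  3  4  5  6
  w  2  1  1  2  3  4  5  6
  n  3  2  2  1  2  3  4  5
  v  4  3  3  2  1  2  3  4
  l  5  4  4  3  2  1  2  3
  d  6  5  5  4  3  2  1  2
  m  7  6  6  5  4  3  2  1
The bottom-right entry gives D[7][7] = 1, so no sequence of fewer than 1 edit works. Backtracking through the table gives one optimal edit sequence (1 edit):
  jwnvldm → jcnvldm (sub w→c @2)
Edit distance = 1.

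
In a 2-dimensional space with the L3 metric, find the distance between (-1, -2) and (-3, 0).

(Σ|x_i - y_i|^3)^(1/3) = (|-1 - (-3)|^3 + |-2 - 0|^3)^(1/3)
= (2^3 + 2^3)^(1/3) = (8 + 8)^(1/3) = (16)^(1/3) ≈ 2.5198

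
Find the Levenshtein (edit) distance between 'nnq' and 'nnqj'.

Let D[i][j] be the edit distance between the first i characters of 'nnq' and the first j characters of 'nnqj', with D[i][0] = i, D[0][j] = j, and D[i][j] = D[i-1][j-1] if the characters match, else 1 + min(D[i-1][j], D[i][j-1], D[i-1][j-1]). Filling the table (rows: prefixes of 'nnq', columns: prefixes of 'nnqj'):
     ε  n  n  q  j
  ε  0  1  2  3  4
  n  1  0  1  2  3
  n  2  1  0  1  2
  q  3  2  1  0  1
The bottom-right entry gives D[3][4] = 1, so no sequence of fewer than 1 edit works. Backtracking through the table gives one optimal edit sequence (1 edit):
  nnq → nnqj (ins j @4)
Edit distance = 1.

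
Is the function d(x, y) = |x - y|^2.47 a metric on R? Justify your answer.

No. d(x,y) = |x-y|^2.47 fails the triangle inequality since p = 2.47 > 1. Counterexample: x = -1, y = 9, z = 14. d(x,z) = |-1 - 14|^2.47 = 15^2.47 ≈ 803.4251, but d(x,y) + d(y,z) = 10^2.47 + 5^2.47 ≈ 295.1209 + 53.2667 = 348.3876. Since 803.4251 > 348.3876, the triangle inequality is violated.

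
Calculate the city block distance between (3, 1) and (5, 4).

Σ|x_i - y_i| = |3 - 5| + |1 - 4| = 2 + 3 = 5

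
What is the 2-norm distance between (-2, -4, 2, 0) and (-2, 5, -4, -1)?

(Σ|x_i - y_i|^2)^(1/2) = (|-2 - (-2)|^2 + |-4 - 5|^2 + |2 - (-4)|^2 + |0 - (-1)|^2)^(1/2)
= (0^2 + 9^2 + 6^2 + 1^2)^(1/2) = (0 + 81 + 36 + 1)^(1/2) = (118)^(1/2) ≈ 10.8628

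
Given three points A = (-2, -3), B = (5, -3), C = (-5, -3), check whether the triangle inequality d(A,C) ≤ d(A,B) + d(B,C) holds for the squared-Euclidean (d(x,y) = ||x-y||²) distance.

d(A,B) = 7² + 0² = 49, d(B,C) = 10² + 0² = 100, d(A,C) = 3² + 0² = 9.
d(A,C) = 9 ≤ 49 + 100 = 149. Triangle inequality is satisfied.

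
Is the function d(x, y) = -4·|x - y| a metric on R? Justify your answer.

No. With c = -4 < 0, d fails non-negativity: d(5, 9) = -4·|5 - 9| = -4·4 = -16 < 0.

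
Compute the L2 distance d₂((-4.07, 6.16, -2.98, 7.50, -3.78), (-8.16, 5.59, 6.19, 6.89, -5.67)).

√(Σ(x_i - y_i)²) = √((-4.07 - (-8.16))² + (6.16 - 5.59)² + (-2.98 - 6.19)² + (7.5 - 6.89)² + (-3.78 - (-5.67))²)
= √(4.09² + 0.57² + (-9.17)² + 0.61² + 1.89²) = √(16.7281 + 0.3249 + 84.0889 + 0.3721 + 3.5721) = √105.0861 ≈ 10.2512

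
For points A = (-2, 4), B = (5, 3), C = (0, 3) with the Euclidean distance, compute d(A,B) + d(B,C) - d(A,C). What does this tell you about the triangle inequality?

d(A,B) = √(7² + 1²) = √50 ≈ 7.0711, d(B,C) = √(5² + 0²) = √25 = 5, d(A,C) = √(2² + 1²) = √5 ≈ 2.2361.
d(A,B) + d(B,C) - d(A,C) = 7.0711 + 5 - 2.2361 = 12.0711 - 2.2361 = 9.835 (to 4 decimal places). This is ≥ 0, so the triangle inequality holds for these points.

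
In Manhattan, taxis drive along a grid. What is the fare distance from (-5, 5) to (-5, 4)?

Σ|x_i - y_i| = |-5 - (-5)| + |5 - 4| = 0 + 1 = 1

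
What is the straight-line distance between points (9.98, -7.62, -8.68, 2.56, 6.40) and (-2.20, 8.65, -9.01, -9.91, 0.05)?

√(Σ(x_i - y_i)²) = √((9.98 - (-2.2))² + (-7.62 - 8.65)² + (-8.68 - (-9.01))² + (2.56 - (-9.91))² + (6.4 - 0.05)²)
= √(12.18² + (-16.27)² + 0.33² + 12.47² + 6.35²) = √(148.3524 + 264.7129 + 0.1089 + 155.5009 + 40.3225) = √608.9976 ≈ 24.6779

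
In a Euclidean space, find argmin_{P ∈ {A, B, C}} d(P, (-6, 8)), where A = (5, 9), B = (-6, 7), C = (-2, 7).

Distances: d(A) ≈ 11.0454, d(B) = 1, d(C) ≈ 4.1231. Nearest: B = (-6, 7) with distance 1.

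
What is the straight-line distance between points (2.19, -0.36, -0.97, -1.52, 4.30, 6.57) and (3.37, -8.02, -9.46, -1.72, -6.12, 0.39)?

√(Σ(x_i - y_i)²) = √((2.19 - 3.37)² + (-0.36 - (-8.02))² + (-0.97 - (-9.46))² + (-1.52 - (-1.72))² + (4.3 - (-6.12))² + (6.57 - 0.39)²)
= √((-1.18)² + 7.66² + 8.49² + 0.2² + 10.42² + 6.18²) = √(1.3924 + 58.6756 + 72.0801 + 0.04 + 108.5764 + 38.1924) = √278.9569 ≈ 16.702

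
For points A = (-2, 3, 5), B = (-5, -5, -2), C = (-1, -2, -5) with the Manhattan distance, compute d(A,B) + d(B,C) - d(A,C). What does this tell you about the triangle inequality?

d(A,B) = 3 + 8 + 7 = 18, d(B,C) = 4 + 3 + 3 = 10, d(A,C) = 1 + 5 + 10 = 16.
d(A,B) + d(B,C) - d(A,C) = 18 + 10 - 16 = 28 - 16 = 12. This is ≥ 0, so the triangle inequality holds for these points.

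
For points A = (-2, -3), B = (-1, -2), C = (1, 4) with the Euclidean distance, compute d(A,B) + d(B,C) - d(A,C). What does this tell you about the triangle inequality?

d(A,B) = √(1² + 1²) = √2 ≈ 1.4142, d(B,C) = √(2² + 6²) = √40 ≈ 6.3246, d(A,C) = √(3² + 7²) = √58 ≈ 7.6158.
d(A,B) + d(B,C) - d(A,C) = 1.4142 + 6.3246 - 7.6158 = 7.7388 - 7.6158 = 0.123 (to 4 decimal places). This is ≥ 0, so the triangle inequality holds for these points.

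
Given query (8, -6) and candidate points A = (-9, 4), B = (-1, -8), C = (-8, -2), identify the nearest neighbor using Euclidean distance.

Distances: d(A) ≈ 19.7231, d(B) ≈ 9.2195, d(C) ≈ 16.4924. Nearest: B = (-1, -8) with distance 9.2195.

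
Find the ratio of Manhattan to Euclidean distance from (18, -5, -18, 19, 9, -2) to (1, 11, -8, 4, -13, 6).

L1 = |18 - 1| + |-5 - 11| + |-18 - (-8)| + |19 - 4| + |9 - (-13)| + |-2 - 6| = 17 + 16 + 10 + 15 + 22 + 8 = 88
L2 = √(17² + 16² + 10² + 15² + 22² + 8²) = √1418 ≈ 37.6563
L1 ≥ L2 always (equality iff movement is along one axis); L1 > L2 here.
Ratio L1/L2 = 88/√1418 ≈ 2.3369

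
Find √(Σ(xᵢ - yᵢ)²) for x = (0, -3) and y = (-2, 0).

√(Σ(x_i - y_i)²) = √((0 - (-2))² + (-3 - 0)²)
= √(2² + (-3)²) = √(4 + 9) = √13 ≈ 3.6056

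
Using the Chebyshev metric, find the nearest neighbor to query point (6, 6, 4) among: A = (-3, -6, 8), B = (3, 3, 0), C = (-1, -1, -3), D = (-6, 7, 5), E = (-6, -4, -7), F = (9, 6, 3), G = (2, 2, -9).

Distances: d(A) = 12, d(B) = 4, d(C) = 7, d(D) = 12, d(E) = 12, d(F) = 3, d(G) = 13. Nearest: F = (9, 6, 3) with distance 3.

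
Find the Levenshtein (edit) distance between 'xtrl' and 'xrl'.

Let D[i][j] be the edit distance between the first i characters of 'xtrl' and the first j characters of 'xrl', with D[i][0] = i, D[0][j] = j, and D[i][j] = D[i-1][j-1] if the characters match, else 1 + min(D[i-1][j], D[i][j-1], D[i-1][j-1]). Filling the table (rows: prefixes of 'xtrl', columns: prefixes of 'xrl'):
     ε  x  r  l
  ε  0  1  2  3
  x  1  0  1  2
  t  2  1  1  2
  r  3  2  1  2
  l  4  3  2  1
The bottom-right entry gives D[4][3] = 1, so no sequence of fewer than 1 edit works. Backtracking through the table gives one optimal edit sequence (1 edit):
  xtrl → xrl (del t @2)
Edit distance = 1.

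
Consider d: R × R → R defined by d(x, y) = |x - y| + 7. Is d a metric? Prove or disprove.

No. d fails identity of indiscernibles (specifically d(x,x) = 0): d(6, 6) = |6 - 6| + 7 = 0 + 7 = 7 ≠ 0.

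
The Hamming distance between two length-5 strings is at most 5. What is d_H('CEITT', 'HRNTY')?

Differing positions: 1, 2, 3, 5. Hamming distance = 4. The maximum possible Hamming distance for length-5 strings is 5, so d_H/5 = 4/5 = 0.8.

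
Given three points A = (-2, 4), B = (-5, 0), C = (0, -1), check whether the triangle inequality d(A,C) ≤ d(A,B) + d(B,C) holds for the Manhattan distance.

d(A,B) = 3 + 4 = 7, d(B,C) = 5 + 1 = 6, d(A,C) = 2 + 5 = 7.
d(A,C) = 7 ≤ 7 + 6 = 13. Triangle inequality is satisfied.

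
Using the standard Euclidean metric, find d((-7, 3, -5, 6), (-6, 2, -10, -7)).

√(Σ(x_i - y_i)²) = √((-7 - (-6))² + (3 - 2)² + (-5 - (-10))² + (6 - (-7))²)
= √((-1)² + 1² + 5² + 13²) = √(1 + 1 + 25 + 169) = √196 = 14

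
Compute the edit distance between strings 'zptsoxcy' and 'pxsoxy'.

Let D[i][j] be the edit distance between the first i characters of 'zptsoxcy' and the first j characters of 'pxsoxy', with D[i][0] = i, D[0][j] = j, and D[i][j] = D[i-1][j-1] if the characters match, else 1 + min(D[i-1][j], D[i][j-1], D[i-1][j-1]). Filling the table (rows: prefixes of 'zptsoxcy', columns: prefixes of 'pxsoxy'):
     ε  p  x  s  o  x  y
  ε  0  1  2  3  4  5  6
  z  1  1  2  3  4  5  6
  p  2  1  2  3  4  5  6
  t  3  2  2  3  4  5  6
  s  4  3  3  2  3  4  5
  o  5  4  4  3  2  3  4
  x  6  5  4  4  3  2  3
  c  7  6  5  5  4  3  3
  y  8  7  6  6  5  4  3
The bottom-right entry gives D[8][6] = 3, so no sequence of fewer than 3 edits works. Backtracking through the table gives one optimal edit sequence (3 edits):
  zptsoxcy → ptsoxcy (del z @1)
  ptsoxcy → pxsoxcy (sub t→x @2)
  pxsoxcy → pxsoxy (del c @6)
Edit distance = 3.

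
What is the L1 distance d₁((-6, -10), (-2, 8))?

Σ|x_i - y_i| = |-6 - (-2)| + |-10 - 8| = 4 + 18 = 22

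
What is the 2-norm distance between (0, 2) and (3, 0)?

(Σ|x_i - y_i|^2)^(1/2) = (|0 - 3|^2 + |2 - 0|^2)^(1/2)
= (3^2 + 2^2)^(1/2) = (9 + 4)^(1/2) = (13)^(1/2) ≈ 3.6056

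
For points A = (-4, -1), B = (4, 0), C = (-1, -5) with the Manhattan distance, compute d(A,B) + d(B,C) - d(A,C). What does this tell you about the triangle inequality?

d(A,B) = 8 + 1 = 9, d(B,C) = 5 + 5 = 10, d(A,C) = 3 + 4 = 7.
d(A,B) + d(B,C) - d(A,C) = 9 + 10 - 7 = 19 - 7 = 12. This is ≥ 0, so the triangle inequality holds for these points.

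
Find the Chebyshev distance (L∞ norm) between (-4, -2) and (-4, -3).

max(|x_i - y_i|) = max(|-4 - (-4)|, |-2 - (-3)|) = max(0, 1) = 1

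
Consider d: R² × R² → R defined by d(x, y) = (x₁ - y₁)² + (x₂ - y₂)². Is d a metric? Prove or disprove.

No. The squared Euclidean distance fails the triangle inequality. Counterexample: x = (0, 0), y = (5, 3), z = (10, 6). d(x,z) = 10² + 6² = 136, but d(x,y) + d(y,z) = (5² + 3²) + (5² + 3²) = 34 + 34 = 68. Since 136 > 68, the triangle inequality is violated. (Note: √d, the ordinary Euclidean distance, IS a metric.)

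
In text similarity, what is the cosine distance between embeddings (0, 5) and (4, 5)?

With u = (0, 5), v = (4, 5):
u·v = 0·4 + 5·5 = 0 + 25 = 25.
|u| = √(0² + 5²) = √25, |v| = √(4² + 5²) = √41, so |u||v| = √(25·41) = √1025.
cos θ = (u·v)/(|u||v|) = 25/√1025 ≈ 0.7809
Cosine distance = 1 - cos θ ≈ 1 - 0.7809 = 0.2191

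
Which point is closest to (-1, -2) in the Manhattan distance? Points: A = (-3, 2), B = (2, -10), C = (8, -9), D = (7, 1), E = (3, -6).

Distances: d(A) = 6, d(B) = 11, d(C) = 16, d(D) = 11, d(E) = 8. Nearest: A = (-3, 2) with distance 6.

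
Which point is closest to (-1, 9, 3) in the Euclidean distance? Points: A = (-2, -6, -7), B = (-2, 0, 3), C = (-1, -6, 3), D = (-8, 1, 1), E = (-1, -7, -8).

Distances: d(A) ≈ 18.0555, d(B) ≈ 9.0554, d(C) = 15, d(D) ≈ 10.8167, d(E) ≈ 19.4165. Nearest: B = (-2, 0, 3) with distance 9.0554.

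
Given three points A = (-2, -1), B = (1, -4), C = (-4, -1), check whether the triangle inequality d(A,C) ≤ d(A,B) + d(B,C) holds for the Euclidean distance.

d(A,B) = √(3² + 3²) = √18 ≈ 4.2426, d(B,C) = √(5² + 3²) = √34 ≈ 5.831, d(A,C) = √(2² + 0²) = √4 = 2.
d(A,C) = 2 ≤ 4.2426 + 5.831 = 10.0736. Triangle inequality is satisfied.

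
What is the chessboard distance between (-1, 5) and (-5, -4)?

max(|x_i - y_i|) = max(|-1 - (-5)|, |5 - (-4)|) = max(4, 9) = 9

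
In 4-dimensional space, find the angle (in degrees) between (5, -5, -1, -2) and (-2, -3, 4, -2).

With u = (5, -5, -1, -2), v = (-2, -3, 4, -2):
u·v = 5·(-2) + (-5)·(-3) + (-1)·4 + (-2)·(-2) = (-10) + 15 + (-4) + 4 = 5.
|u| = √(5² + (-5)² + (-1)² + (-2)²) = √55, |v| = √((-2)² + (-3)² + 4² + (-2)²) = √33, so |u||v| = √(55·33) = √1815.
cos θ = (u·v)/(|u||v|) = 5/√1815 ≈ 0.117363
θ = arccos(0.117363) ≈ 83.26°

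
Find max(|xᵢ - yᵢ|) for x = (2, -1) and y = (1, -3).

max(|x_i - y_i|) = max(|2 - 1|, |-1 - (-3)|) = max(1, 2) = 2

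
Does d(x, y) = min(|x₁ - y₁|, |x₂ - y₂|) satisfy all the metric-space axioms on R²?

No. d fails identity of indiscernibles: take x = (4, 0) and y = (4, 6). Then d(x,y) = min(|4 - 4|, |0 - 6|) = min(0, 6) = 0, yet x ≠ y.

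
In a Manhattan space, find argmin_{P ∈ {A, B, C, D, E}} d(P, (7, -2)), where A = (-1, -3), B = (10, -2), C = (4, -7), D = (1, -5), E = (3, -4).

Distances: d(A) = 9, d(B) = 3, d(C) = 8, d(D) = 9, d(E) = 6. Nearest: B = (10, -2) with distance 3.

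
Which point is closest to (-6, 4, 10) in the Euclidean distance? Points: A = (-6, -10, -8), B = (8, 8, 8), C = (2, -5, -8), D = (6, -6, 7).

Distances: d(A) ≈ 22.8035, d(B) ≈ 14.6969, d(C) ≈ 21.6564, d(D) ≈ 15.906. Nearest: B = (8, 8, 8) with distance 14.6969.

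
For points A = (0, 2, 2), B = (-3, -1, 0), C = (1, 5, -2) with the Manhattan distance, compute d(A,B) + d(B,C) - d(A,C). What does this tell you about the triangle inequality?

d(A,B) = 3 + 3 + 2 = 8, d(B,C) = 4 + 6 + 2 = 12, d(A,C) = 1 + 3 + 4 = 8.
d(A,B) + d(B,C) - d(A,C) = 8 + 12 - 8 = 20 - 8 = 12. This is ≥ 0, so the triangle inequality holds for these points.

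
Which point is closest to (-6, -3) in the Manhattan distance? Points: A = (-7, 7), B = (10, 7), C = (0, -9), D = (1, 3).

Distances: d(A) = 11, d(B) = 26, d(C) = 12, d(D) = 13. Nearest: A = (-7, 7) with distance 11.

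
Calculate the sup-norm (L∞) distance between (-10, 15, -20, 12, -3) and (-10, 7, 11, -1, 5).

max(|x_i - y_i|) = max(|-10 - (-10)|, |15 - 7|, |-20 - 11|, |12 - (-1)|, |-3 - 5|) = max(0, 8, 31, 13, 8) = 31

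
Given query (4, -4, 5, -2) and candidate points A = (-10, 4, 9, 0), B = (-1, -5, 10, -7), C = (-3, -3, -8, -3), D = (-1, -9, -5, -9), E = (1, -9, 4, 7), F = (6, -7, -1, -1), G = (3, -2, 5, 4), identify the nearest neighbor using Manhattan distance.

Distances: d(A) = 28, d(B) = 16, d(C) = 22, d(D) = 27, d(E) = 18, d(F) = 12, d(G) = 9. Nearest: G = (3, -2, 5, 4) with distance 9.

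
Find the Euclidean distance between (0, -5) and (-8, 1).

√(Σ(x_i - y_i)²) = √((0 - (-8))² + (-5 - 1)²)
= √(8² + (-6)²) = √(64 + 36) = √100 = 10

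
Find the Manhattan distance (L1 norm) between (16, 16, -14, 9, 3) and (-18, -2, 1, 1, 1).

Σ|x_i - y_i| = |16 - (-18)| + |16 - (-2)| + |-14 - 1| + |9 - 1| + |3 - 1| = 34 + 18 + 15 + 8 + 2 = 77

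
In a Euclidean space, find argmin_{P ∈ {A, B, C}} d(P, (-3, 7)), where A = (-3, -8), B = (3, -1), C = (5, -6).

Distances: d(A) = 15, d(B) = 10, d(C) ≈ 15.2643. Nearest: B = (3, -1) with distance 10.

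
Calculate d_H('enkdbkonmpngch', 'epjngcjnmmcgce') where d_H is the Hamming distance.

Differing positions: 2, 3, 4, 5, 6, 7, 10, 11, 14. Hamming distance = 9.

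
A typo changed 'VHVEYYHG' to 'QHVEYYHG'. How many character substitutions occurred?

Differing positions: 1. Hamming distance = 1.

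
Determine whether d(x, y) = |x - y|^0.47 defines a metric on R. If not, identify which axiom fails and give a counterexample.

Yes. With 0 < p = 0.47 ≤ 1, d(x,y) = |x-y|^0.47 is a metric on R. Non-negativity and symmetry are immediate; |x-y|^0.47 = 0 ⟺ |x-y| = 0 ⟺ x = y. For the triangle inequality, the function t ↦ t^0.47 is subadditive on [0,∞) when p ≤ 1, so |x-z|^0.47 ≤ (|x-y| + |y-z|)^0.47 ≤ |x-y|^0.47 + |y-z|^0.47.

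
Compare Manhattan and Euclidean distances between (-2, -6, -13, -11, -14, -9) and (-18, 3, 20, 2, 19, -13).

L1 = |-2 - (-18)| + |-6 - 3| + |-13 - 20| + |-11 - 2| + |-14 - 19| + |-9 - (-13)| = 16 + 9 + 33 + 13 + 33 + 4 = 108
L2 = √(16² + 9² + 33² + 13² + 33² + 4²) = √2700 ≈ 51.9615
L1 ≥ L2 always (equality iff movement is along one axis); L1 > L2 here.
Ratio L1/L2 = 108/√2700 ≈ 2.0785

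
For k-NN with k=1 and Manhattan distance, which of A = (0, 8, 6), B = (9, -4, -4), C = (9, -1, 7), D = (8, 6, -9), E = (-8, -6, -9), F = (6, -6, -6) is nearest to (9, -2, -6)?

Distances: d(A) = 31, d(B) = 4, d(C) = 14, d(D) = 12, d(E) = 24, d(F) = 7. Nearest: B = (9, -4, -4) with distance 4.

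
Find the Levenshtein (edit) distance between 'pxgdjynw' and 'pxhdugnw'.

Let D[i][j] be the edit distance between the first i characters of 'pxgdjynw' and the first j characters of 'pxhdugnw', with D[i][0] = i, D[0][j] = j, and D[i][j] = D[i-1][j-1] if the characters match, else 1 + min(D[i-1][j], D[i][j-1], D[i-1][j-1]). Filling the table (rows: prefixes of 'pxgdjynw', columns: prefixes of 'pxhdugnw'):
     ε  p  x  h  d  u  g  n  w
  ε  0  1  2  3  4  5  6  7  8
  p  1  0  1  2  3  4  5  6  7
  x  2  1  0  1  2  3  4  5  6
  g  3  2  1  1  2  3  3  4  5
  d  4  3  2  2  1  2  3  4  5
  j  5  4  3  3  2  2  3  4  5
  y  6  5  4  4  3  3  3  4  5
  n  7  6  5  5  4  4  4  3  4
  w  8  7  6  6  5  5  5  4  3
The bottom-right entry gives D[8][8] = 3, so no sequence of fewer than 3 edits works. Backtracking through the table gives one optimal edit sequence (3 edits):
  pxgdjynw → pxhdjynw (sub g→h @3)
  pxhdjynw → pxhduynw (sub j→u @5)
  pxhduynw → pxhdugnw (sub y→g @6)
Edit distance = 3.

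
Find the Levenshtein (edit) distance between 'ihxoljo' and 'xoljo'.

Let D[i][j] be the edit distance between the first i characters of 'ihxoljo' and the first j characters of 'xoljo', with D[i][0] = i, D[0][j] = j, and D[i][j] = D[i-1][j-1] if the characters match, else 1 + min(D[i-1][j], D[i][j-1], D[i-1][j-1]). Filling the table (rows: prefixes of 'ihxoljo', columns: prefixes of 'xoljo'):
     ε  x  o  l  j  o
  ε  0  1  2  3  4  5
  i  1  1  2  3  4  5
  h  2  2  2  3  4  5
  x  3  2  3  3  4  5
  o  4  3  2  3  4  4
  l  5  4  3  2  3  4
  j  6  5  4  3  2  3
  o  7  6  5  4  3  2
The bottom-right entry gives D[7][5] = 2, so no sequence of fewer than 2 edits works. Backtracking through the table gives one optimal edit sequence (2 edits):
  ihxoljo → hxoljo (del i @1)
  hxoljo → xoljo (del h @1)
Edit distance = 2.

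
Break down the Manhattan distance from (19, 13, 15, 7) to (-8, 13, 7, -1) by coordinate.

Σ|x_i - y_i| = |19 - (-8)| + |13 - 13| + |15 - 7| + |7 - (-1)| = 27 + 0 + 8 + 8 = 43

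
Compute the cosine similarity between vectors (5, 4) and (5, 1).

With u = (5, 4), v = (5, 1):
u·v = 5·5 + 4·1 = 25 + 4 = 29.
|u| = √(5² + 4²) = √41, |v| = √(5² + 1²) = √26, so |u||v| = √(41·26) = √1066.
cos θ = (u·v)/(|u||v|) = 29/√1066 ≈ 0.8882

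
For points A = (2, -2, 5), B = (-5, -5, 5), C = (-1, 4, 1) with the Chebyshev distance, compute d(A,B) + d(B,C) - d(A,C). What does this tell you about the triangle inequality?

d(A,B) = max(7, 3, 0) = 7, d(B,C) = max(4, 9, 4) = 9, d(A,C) = max(3, 6, 4) = 6.
d(A,B) + d(B,C) - d(A,C) = 7 + 9 - 6 = 16 - 6 = 10. This is ≥ 0, so the triangle inequality holds for these points.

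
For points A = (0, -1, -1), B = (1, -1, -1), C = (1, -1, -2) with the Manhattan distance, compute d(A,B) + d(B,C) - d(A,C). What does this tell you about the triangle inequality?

d(A,B) = 1 + 0 + 0 = 1, d(B,C) = 0 + 0 + 1 = 1, d(A,C) = 1 + 0 + 1 = 2.
d(A,B) + d(B,C) - d(A,C) = 1 + 1 - 2 = 2 - 2 = 0. This is ≥ 0, so the triangle inequality holds for these points.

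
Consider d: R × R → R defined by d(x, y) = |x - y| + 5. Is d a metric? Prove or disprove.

No. d fails identity of indiscernibles (specifically d(x,x) = 0): d(-7, -7) = |-7 - (-7)| + 5 = 0 + 5 = 5 ≠ 0.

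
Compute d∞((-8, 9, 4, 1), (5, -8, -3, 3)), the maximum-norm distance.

max(|x_i - y_i|) = max(|-8 - 5|, |9 - (-8)|, |4 - (-3)|, |1 - 3|) = max(13, 17, 7, 2) = 17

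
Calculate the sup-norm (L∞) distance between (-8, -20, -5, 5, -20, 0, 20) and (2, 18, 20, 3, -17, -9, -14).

max(|x_i - y_i|) = max(|-8 - 2|, |-20 - 18|, |-5 - 20|, |5 - 3|, |-20 - (-17)|, |0 - (-9)|, |20 - (-14)|) = max(10, 38, 25, 2, 3, 9, 34) = 38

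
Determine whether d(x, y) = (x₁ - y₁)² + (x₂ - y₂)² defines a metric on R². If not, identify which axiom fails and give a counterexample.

No. The squared Euclidean distance fails the triangle inequality. Counterexample: x = (0, 0), y = (4, 3), z = (8, 6). d(x,z) = 8² + 6² = 100, but d(x,y) + d(y,z) = (4² + 3²) + (4² + 3²) = 25 + 25 = 50. Since 100 > 50, the triangle inequality is violated. (Note: √d, the ordinary Euclidean distance, IS a metric.)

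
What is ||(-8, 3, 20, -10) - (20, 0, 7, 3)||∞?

max(|x_i - y_i|) = max(|-8 - 20|, |3 - 0|, |20 - 7|, |-10 - 3|) = max(28, 3, 13, 13) = 28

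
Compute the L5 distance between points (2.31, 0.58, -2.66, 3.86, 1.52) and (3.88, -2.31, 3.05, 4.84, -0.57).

(Σ|x_i - y_i|^5)^(1/5) = (|2.31 - 3.88|^5 + |0.58 - (-2.31)|^5 + |-2.66 - 3.05|^5 + |3.86 - 4.84|^5 + |1.52 - (-0.57)|^5)^(1/5)
= (1.57^5 + 2.89^5 + 5.71^5 + 0.98^5 + 2.09^5)^(1/5) ≈ (9.5389 + 201.5994 + 6069.8861 + 0.9039 + 39.8778)^(1/5) = (6321.8061)^(1/5) ≈ 5.7566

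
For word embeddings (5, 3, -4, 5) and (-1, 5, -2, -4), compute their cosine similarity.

With u = (5, 3, -4, 5), v = (-1, 5, -2, -4):
u·v = 5·(-1) + 3·5 + (-4)·(-2) + 5·(-4) = (-5) + 15 + 8 + (-20) = -2.
|u| = √(5² + 3² + (-4)² + 5²) = √75, |v| = √((-1)² + 5² + (-2)² + (-4)²) = √46, so |u||v| = √(75·46) = √3450.
cos θ = (u·v)/(|u||v|) = -2/√3450 ≈ -0.0341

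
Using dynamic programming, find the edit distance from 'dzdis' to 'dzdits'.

Let D[i][j] be the edit distance between the first i characters of 'dzdis' and the first j characters of 'dzdits', with D[i][0] = i, D[0][j] = j, and D[i][j] = D[i-1][j-1] if the characters match, else 1 + min(D[i-1][j], D[i][j-1], D[i-1][j-1]). Filling the table (rows: prefixes of 'dzdis', columns: prefixes of 'dzdits'):
     ε  d  z  d  i  t  s
  ε  0  1  2  3  4  5  6
  d  1  0  1  2  3  4  5
  z  2  1  0  1  2  3  4
  d  3  2  1  0  1  2  3
  i  4  3  2  1  0  1  2
  s  5  4  3  2  1  1  1
The bottom-right entry gives D[5][6] = 1, so no sequence of fewer than 1 edit works. Backtracking through the table gives one optimal edit sequence (1 edit):
  dzdis → dzdits (ins t @5)
Edit distance = 1.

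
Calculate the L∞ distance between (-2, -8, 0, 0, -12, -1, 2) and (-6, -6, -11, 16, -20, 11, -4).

max(|x_i - y_i|) = max(|-2 - (-6)|, |-8 - (-6)|, |0 - (-11)|, |0 - 16|, |-12 - (-20)|, |-1 - 11|, |2 - (-4)|) = max(4, 2, 11, 16, 8, 12, 6) = 16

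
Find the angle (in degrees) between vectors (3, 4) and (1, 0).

With u = (3, 4), v = (1, 0):
u·v = 3·1 + 4·0 = 3 + 0 = 3.
|u| = √(3² + 4²) = √25, |v| = √(1² + 0²) = √1, so |u||v| = √(25·1) = √25 = 5.
cos θ = (u·v)/(|u||v|) = 3/5 = 0.6
θ = arccos(0.6) ≈ 53.13°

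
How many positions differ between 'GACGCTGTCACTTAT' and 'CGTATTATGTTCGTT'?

Differing positions: 1, 2, 3, 4, 5, 7, 9, 10, 11, 12, 13, 14. Hamming distance = 12.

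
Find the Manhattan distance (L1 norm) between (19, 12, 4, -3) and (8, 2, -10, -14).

Σ|x_i - y_i| = |19 - 8| + |12 - 2| + |4 - (-10)| + |-3 - (-14)| = 11 + 10 + 14 + 11 = 46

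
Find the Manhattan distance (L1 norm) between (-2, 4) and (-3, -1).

Σ|x_i - y_i| = |-2 - (-3)| + |4 - (-1)| = 1 + 5 = 6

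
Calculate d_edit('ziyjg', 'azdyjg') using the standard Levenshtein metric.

Let D[i][j] be the edit distance between the first i characters of 'ziyjg' and the first j characters of 'azdyjg', with D[i][0] = i, D[0][j] = j, and D[i][j] = D[i-1][j-1] if the characters match, else 1 + min(D[i-1][j], D[i][j-1], D[i-1][j-1]). Filling the table (rows: prefixes of 'ziyjg', columns: prefixes of 'azdyjg'):
     ε  a  z  d  y  j  g
  ε  0  1  2  3  4  5  6
  z  1  1  1  2  3  4  5
  i  2  2  2  2  3  4  5
  y  3  3  3  3  2  3  4
  j  4  4  4  4  3  2  3
  g  5  5  5  5  4  3  2
The bottom-right entry gives D[5][6] = 2, so no sequence of fewer than 2 edits works. Backtracking through the table gives one optimal edit sequence (2 edits):
  ziyjg → aziyjg (ins a @1)
  aziyjg → azdyjg (sub i→d @3)
Edit distance = 2.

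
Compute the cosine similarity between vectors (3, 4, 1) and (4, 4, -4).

With u = (3, 4, 1), v = (4, 4, -4):
u·v = 3·4 + 4·4 + 1·(-4) = 12 + 16 + (-4) = 24.
|u| = √(3² + 4² + 1²) = √26, |v| = √(4² + 4² + (-4)²) = √48, so |u||v| = √(26·48) = √1248.
cos θ = (u·v)/(|u||v|) = 24/√1248 ≈ 0.6794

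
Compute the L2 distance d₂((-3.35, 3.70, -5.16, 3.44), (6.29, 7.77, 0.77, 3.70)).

√(Σ(x_i - y_i)²) = √((-3.35 - 6.29)² + (3.7 - 7.77)² + (-5.16 - 0.77)² + (3.44 - 3.7)²)
= √((-9.64)² + (-4.07)² + (-5.93)² + (-0.26)²) = √(92.9296 + 16.5649 + 35.1649 + 0.0676) = √144.727 ≈ 12.0303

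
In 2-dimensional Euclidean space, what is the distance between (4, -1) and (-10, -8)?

√(Σ(x_i - y_i)²) = √((4 - (-10))² + (-1 - (-8))²)
= √(14² + 7²) = √(196 + 49) = √245 ≈ 15.6525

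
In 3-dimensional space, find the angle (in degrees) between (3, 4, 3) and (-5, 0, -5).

With u = (3, 4, 3), v = (-5, 0, -5):
u·v = 3·(-5) + 4·0 + 3·(-5) = (-15) + 0 + (-15) = -30.
|u| = √(3² + 4² + 3²) = √34, |v| = √((-5)² + 0² + (-5)²) = √50, so |u||v| = √(34·50) = √1700.
cos θ = (u·v)/(|u||v|) = -30/√1700 ≈ -0.727607
θ = arccos(-0.727607) ≈ 136.69°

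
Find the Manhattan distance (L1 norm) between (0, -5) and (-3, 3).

Σ|x_i - y_i| = |0 - (-3)| + |-5 - 3| = 3 + 8 = 11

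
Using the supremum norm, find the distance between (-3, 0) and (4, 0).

max(|x_i - y_i|) = max(|-3 - 4|, |0 - 0|) = max(7, 0) = 7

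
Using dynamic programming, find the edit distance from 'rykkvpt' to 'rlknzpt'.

Let D[i][j] be the edit distance between the first i characters of 'rykkvpt' and the first j characters of 'rlknzpt', with D[i][0] = i, D[0][j] = j, and D[i][j] = D[i-1][j-1] if the characters match, else 1 + min(D[i-1][j], D[i][j-1], D[i-1][j-1]). Filling the table (rows: prefixes of 'rykkvpt', columns: prefixes of 'rlknzpt'):
     ε  r  l  k  n  z  p  t
  ε  0  1  2  3  4  5  6  7
  r  1  0  1  2  3  4  5  6
  y  2  1  1  2  3  4  5  6
  k  3  2  2  1  2  3  4  5
  k  4  3  3  2  2  3  4  5
  v  5  4  4  3  3  3  4  5
  p  6  5  5  4  4  4  3  4
  t  7  6  6  5  5  5  4  3
The bottom-right entry gives D[7][7] = 3, so no sequence of fewer than 3 edits works. Backtracking through the table gives one optimal edit sequence (3 edits):
  rykkvpt → rlkkvpt (sub y→l @2)
  rlkkvpt → rlknvpt (sub k→n @4)
  rlknvpt → rlknzpt (sub v→z @5)
Edit distance = 3.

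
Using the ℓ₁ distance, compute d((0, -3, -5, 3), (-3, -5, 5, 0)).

Σ|x_i - y_i| = |0 - (-3)| + |-3 - (-5)| + |-5 - 5| + |3 - 0| = 3 + 2 + 10 + 3 = 18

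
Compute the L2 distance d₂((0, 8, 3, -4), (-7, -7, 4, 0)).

√(Σ(x_i - y_i)²) = √((0 - (-7))² + (8 - (-7))² + (3 - 4)² + (-4 - 0)²)
= √(7² + 15² + (-1)² + (-4)²) = √(49 + 225 + 1 + 16) = √291 ≈ 17.0587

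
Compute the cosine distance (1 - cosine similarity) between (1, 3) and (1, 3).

With u = (1, 3), v = (1, 3):
u·v = 1·1 + 3·3 = 1 + 9 = 10.
|u| = √(1² + 3²) = √10, |v| = √(1² + 3²) = √10, so |u||v| = √(10·10) = √100 = 10.
cos θ = (u·v)/(|u||v|) = 10/10 = 1
Cosine distance = 1 - cos θ = 1 - 1 = 0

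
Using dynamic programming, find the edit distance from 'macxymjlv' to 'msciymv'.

Let D[i][j] be the edit distance between the first i characters of 'macxymjlv' and the first j characters of 'msciymv', with D[i][0] = i, D[0][j] = j, and D[i][j] = D[i-1][j-1] if the characters match, else 1 + min(D[i-1][j], D[i][j-1], D[i-1][j-1]). Filling the table (rows: prefixes of 'macxymjlv', columns: prefixes of 'msciymv'):
     ε  m  s  c  i  y  m  v
  ε  0  1  2  3  4  5  6  7
  m  1  0  1  2  3  4  5  6
  a  2  1  1  2  3  4  5  6
  c  3  2  2  1  2  3  4  5
  x  4  3  3  2  2  3  4  5
  y  5  4  4  3  3  2  3  4
  m  6  5  5  4  4  3  2  3
  j  7  6  6  5  5  4  3  3
  l  8  7  7  6  6  5  4  4
  v  9  8  8  7  7  6  5  4
The bottom-right entry gives D[9][7] = 4, so no sequence of fewer than 4 edits works. Backtracking through the table gives one optimal edit sequence (4 edits):
  macxymjlv → mscxymjlv (sub a→s @2)
  mscxymjlv → msciymjlv (sub x→i @4)
  msciymjlv → msciymlv (del j @7)
  msciymlv → msciymv (del l @7)
Edit distance = 4.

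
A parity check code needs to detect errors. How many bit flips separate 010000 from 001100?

Differing positions: 2, 3, 4. Hamming distance = 3.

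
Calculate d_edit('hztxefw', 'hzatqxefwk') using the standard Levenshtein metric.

Let D[i][j] be the edit distance between the first i characters of 'hztxefw' and the first j characters of 'hzatqxefwk', with D[i][0] = i, D[0][j] = j, and D[i][j] = D[i-1][j-1] if the characters match, else 1 + min(D[i-1][j], D[i][j-1], D[i-1][j-1]). Filling the table (rows: prefixes of 'hztxefw', columns: prefixes of 'hzatqxefwk'):
     ε  h  z  a  t  q  x  e  f  w  k
  ε  0  1  2  3  4  5  6  7  8  9 10
  h  1  0  1  2  3  4  5  6  7  8  9
  z  2  1  0  1  2  3  4  5  6  7  8
  t  3  2  1  1  1  2  3  4  5  6  7
  x  4  3  2  2  2  2  2  3  4  5  6
  e  5  4  3  3  3  3  3  2  3  4  5
  f  6  5  4  4  4  4  4  3  2  3  4
  w  7  6  5  5  5  5  5  4  3  2  3
The bottom-right entry gives D[7][10] = 3, so no sequence of fewer than 3 edits works. Backtracking through the table gives one optimal edit sequence (3 edits):
  hztxefw → hzatxefw (ins a @3)
  hzatxefw → hzatqxefw (ins q @5)
  hzatqxefw → hzatqxefwk (ins k @10)
Edit distance = 3.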